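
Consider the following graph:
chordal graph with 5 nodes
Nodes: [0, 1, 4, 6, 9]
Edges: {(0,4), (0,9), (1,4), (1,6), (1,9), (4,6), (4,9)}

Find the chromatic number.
Clique number ω(G) = 3 (lower bound: χ ≥ ω).
The clique on [0, 4, 9] has size 3, forcing χ ≥ 3, and the coloring below uses 3 colors, so χ(G) = 3.
A valid 3-coloring: color 1: [4]; color 2: [6, 9]; color 3: [0, 1].

χ(G) = 3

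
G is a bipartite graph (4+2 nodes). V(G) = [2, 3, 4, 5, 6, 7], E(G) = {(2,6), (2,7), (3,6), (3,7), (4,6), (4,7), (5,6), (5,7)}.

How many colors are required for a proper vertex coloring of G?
Clique number ω(G) = 2 (lower bound: χ ≥ ω).
The graph is bipartite (no odd cycle), so 2 colors suffice: χ(G) = 2.
A valid 2-coloring: color 1: [6, 7]; color 2: [2, 3, 4, 5].

χ(G) = 2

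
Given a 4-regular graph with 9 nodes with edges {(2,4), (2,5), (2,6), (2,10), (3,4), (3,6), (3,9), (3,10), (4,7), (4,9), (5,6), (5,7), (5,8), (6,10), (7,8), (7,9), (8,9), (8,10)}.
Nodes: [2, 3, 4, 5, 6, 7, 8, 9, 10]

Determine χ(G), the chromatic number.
χ(G) = 3

Clique number ω(G) = 3 (lower bound: χ ≥ ω).
The clique on [2, 6, 10] has size 3, forcing χ ≥ 3, and the coloring below uses 3 colors, so χ(G) = 3.
A valid 3-coloring: color 1: [4, 6, 8]; color 2: [5, 9, 10]; color 3: [2, 3, 7].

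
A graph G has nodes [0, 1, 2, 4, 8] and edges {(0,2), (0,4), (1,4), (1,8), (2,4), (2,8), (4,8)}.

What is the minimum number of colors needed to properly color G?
Clique number ω(G) = 3 (lower bound: χ ≥ ω).
The clique on [1, 4, 8] has size 3, forcing χ ≥ 3, and the coloring below uses 3 colors, so χ(G) = 3.
A valid 3-coloring: color 1: [4]; color 2: [1, 2]; color 3: [0, 8].

χ(G) = 3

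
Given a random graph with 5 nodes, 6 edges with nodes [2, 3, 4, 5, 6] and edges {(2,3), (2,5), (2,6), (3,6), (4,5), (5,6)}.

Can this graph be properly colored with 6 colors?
Yes, G is 6-colorable

A valid 6-coloring: color 1: [4, 6]; color 2: [3, 5]; color 3: [2].
(χ(G) = 3 ≤ 6.)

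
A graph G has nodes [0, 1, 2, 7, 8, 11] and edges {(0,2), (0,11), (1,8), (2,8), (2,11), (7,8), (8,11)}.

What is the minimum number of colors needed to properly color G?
χ(G) = 3

Clique number ω(G) = 3 (lower bound: χ ≥ ω).
The clique on [0, 2, 11] has size 3, forcing χ ≥ 3, and the coloring below uses 3 colors, so χ(G) = 3.
A valid 3-coloring: color 1: [0, 8]; color 2: [1, 7, 11]; color 3: [2].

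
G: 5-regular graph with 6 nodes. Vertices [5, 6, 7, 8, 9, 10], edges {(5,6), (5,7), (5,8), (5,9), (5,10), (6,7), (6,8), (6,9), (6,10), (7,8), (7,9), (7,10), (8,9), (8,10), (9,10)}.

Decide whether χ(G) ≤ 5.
The clique on vertices [5, 6, 7, 8, 9, 10] has size 6 > 5, so it alone needs 6 colors.

No, G is not 5-colorable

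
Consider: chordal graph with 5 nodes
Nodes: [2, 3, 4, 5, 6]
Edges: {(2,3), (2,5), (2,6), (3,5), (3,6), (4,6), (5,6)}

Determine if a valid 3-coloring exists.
The clique on vertices [2, 3, 5, 6] has size 4 > 3, so it alone needs 4 colors.

No, G is not 3-colorable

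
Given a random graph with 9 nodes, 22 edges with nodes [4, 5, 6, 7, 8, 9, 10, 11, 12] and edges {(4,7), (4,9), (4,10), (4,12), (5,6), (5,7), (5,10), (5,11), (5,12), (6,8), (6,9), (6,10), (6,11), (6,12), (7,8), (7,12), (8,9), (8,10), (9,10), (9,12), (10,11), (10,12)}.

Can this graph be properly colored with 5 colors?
A valid 5-coloring: color 1: [7, 10]; color 2: [8, 11, 12]; color 3: [4, 6]; color 4: [5, 9].
(χ(G) = 4 ≤ 5.)

Yes, G is 5-colorable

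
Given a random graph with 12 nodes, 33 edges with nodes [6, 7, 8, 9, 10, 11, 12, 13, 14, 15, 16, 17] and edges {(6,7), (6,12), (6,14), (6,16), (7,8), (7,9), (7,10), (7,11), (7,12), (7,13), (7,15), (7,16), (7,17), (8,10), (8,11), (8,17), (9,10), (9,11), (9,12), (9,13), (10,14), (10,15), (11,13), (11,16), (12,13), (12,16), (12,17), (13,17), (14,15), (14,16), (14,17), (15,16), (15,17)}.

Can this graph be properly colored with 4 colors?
Yes, G is 4-colorable

A valid 4-coloring: color 1: [7, 14]; color 2: [9, 16, 17]; color 3: [10, 11, 12]; color 4: [6, 8, 13, 15].
(χ(G) = 4 ≤ 4.)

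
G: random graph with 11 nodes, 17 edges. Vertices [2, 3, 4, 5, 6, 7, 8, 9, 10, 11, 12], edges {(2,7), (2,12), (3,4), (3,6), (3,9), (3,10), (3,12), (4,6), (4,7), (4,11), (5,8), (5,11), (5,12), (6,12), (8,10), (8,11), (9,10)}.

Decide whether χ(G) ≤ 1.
The clique on vertices [3, 9, 10] has size 3 > 1, so it alone needs 3 colors.

No, G is not 1-colorable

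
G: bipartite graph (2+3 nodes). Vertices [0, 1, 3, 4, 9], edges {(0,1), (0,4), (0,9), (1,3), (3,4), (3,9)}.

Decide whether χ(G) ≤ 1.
Edge (0,1) forces its endpoints to differ, so 1 color is not enough.

No, G is not 1-colorable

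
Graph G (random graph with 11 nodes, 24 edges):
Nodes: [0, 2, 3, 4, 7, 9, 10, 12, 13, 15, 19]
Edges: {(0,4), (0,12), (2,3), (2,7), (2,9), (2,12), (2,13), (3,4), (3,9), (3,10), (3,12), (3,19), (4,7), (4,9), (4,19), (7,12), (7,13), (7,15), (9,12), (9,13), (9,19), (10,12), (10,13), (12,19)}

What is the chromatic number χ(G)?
Clique number ω(G) = 4 (lower bound: χ ≥ ω).
The clique on [3, 4, 9, 19] has size 4, forcing χ ≥ 4, and the coloring below uses 4 colors, so χ(G) = 4.
A valid 4-coloring: color 1: [4, 12, 13, 15]; color 2: [0, 3, 7]; color 3: [9, 10]; color 4: [2, 19].

χ(G) = 4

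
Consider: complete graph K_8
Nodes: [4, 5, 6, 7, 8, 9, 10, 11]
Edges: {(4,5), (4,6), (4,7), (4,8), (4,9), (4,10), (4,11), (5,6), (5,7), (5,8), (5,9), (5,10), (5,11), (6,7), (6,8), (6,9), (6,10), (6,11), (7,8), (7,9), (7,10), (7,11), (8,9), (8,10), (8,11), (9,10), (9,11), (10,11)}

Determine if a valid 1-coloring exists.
The clique on vertices [4, 5, 6, 7, 8, 9, 10, 11] has size 8 > 1, so it alone needs 8 colors.

No, G is not 1-colorable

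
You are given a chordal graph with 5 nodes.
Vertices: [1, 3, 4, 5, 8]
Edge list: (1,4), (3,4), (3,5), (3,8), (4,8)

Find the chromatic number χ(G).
Clique number ω(G) = 3 (lower bound: χ ≥ ω).
The clique on [3, 4, 8] has size 3, forcing χ ≥ 3, and the coloring below uses 3 colors, so χ(G) = 3.
A valid 3-coloring: color 1: [1, 3]; color 2: [4, 5]; color 3: [8].

χ(G) = 3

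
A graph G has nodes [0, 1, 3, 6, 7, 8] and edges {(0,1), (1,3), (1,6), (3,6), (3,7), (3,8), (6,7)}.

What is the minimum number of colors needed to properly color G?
χ(G) = 3

Clique number ω(G) = 3 (lower bound: χ ≥ ω).
The clique on [1, 3, 6] has size 3, forcing χ ≥ 3, and the coloring below uses 3 colors, so χ(G) = 3.
A valid 3-coloring: color 1: [0, 3]; color 2: [6, 8]; color 3: [1, 7].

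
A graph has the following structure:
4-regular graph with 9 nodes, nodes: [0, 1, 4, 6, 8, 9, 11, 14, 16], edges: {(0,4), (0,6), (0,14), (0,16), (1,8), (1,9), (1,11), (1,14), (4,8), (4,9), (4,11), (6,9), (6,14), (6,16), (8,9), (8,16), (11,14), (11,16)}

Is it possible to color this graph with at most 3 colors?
Yes, G is 3-colorable

A valid 3-coloring: color 1: [0, 8, 11]; color 2: [9, 14, 16]; color 3: [1, 4, 6].
(χ(G) = 3 ≤ 3.)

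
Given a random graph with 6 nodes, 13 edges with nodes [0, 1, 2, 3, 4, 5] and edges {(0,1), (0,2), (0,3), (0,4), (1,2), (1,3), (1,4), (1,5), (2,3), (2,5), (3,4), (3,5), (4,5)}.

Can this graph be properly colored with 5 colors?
Yes, G is 5-colorable

A valid 5-coloring: color 1: [3]; color 2: [1]; color 3: [0, 5]; color 4: [2, 4].
(χ(G) = 4 ≤ 5.)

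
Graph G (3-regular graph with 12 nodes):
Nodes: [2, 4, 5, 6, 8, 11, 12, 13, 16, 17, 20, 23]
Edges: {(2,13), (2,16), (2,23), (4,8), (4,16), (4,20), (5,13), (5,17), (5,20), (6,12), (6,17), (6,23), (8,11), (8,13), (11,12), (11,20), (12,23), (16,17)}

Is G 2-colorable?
No, G is not 2-colorable

The clique on vertices [6, 12, 23] has size 3 > 2, so it alone needs 3 colors.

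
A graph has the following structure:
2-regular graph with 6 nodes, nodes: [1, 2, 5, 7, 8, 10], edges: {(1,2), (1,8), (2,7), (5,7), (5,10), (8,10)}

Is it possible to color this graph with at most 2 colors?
A valid 2-coloring: color 1: [2, 5, 8]; color 2: [1, 7, 10].
(χ(G) = 2 ≤ 2.)

Yes, G is 2-colorable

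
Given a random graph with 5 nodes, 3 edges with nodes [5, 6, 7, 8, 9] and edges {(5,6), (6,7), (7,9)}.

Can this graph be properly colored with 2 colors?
Yes, G is 2-colorable

A valid 2-coloring: color 1: [5, 7, 8]; color 2: [6, 9].
(χ(G) = 2 ≤ 2.)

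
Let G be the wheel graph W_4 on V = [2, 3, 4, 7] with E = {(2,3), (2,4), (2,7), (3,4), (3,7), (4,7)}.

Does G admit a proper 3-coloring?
The clique on vertices [2, 3, 4, 7] has size 4 > 3, so it alone needs 4 colors.

No, G is not 3-colorable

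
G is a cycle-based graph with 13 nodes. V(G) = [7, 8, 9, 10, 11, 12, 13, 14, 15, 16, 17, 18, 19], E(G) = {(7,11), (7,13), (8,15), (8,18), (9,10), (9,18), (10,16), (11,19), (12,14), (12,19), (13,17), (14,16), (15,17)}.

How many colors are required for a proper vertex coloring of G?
Clique number ω(G) = 2 (lower bound: χ ≥ ω).
Odd cycle [13, 17, 15, 8, 18, 9, 10, 16, 14, 12, 19, 11, 7] needs 3 colors (χ ≥ 3).
The coloring below uses 3 colors, so χ(G) = 3.
A valid 3-coloring: color 1: [10, 11, 13, 14, 15, 18]; color 2: [7, 8, 9, 12, 16, 17]; color 3: [19].

χ(G) = 3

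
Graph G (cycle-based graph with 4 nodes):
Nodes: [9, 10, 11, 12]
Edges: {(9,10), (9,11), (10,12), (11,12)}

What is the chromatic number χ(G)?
χ(G) = 2

Clique number ω(G) = 2 (lower bound: χ ≥ ω).
The graph is bipartite (no odd cycle), so 2 colors suffice: χ(G) = 2.
A valid 2-coloring: color 1: [9, 12]; color 2: [10, 11].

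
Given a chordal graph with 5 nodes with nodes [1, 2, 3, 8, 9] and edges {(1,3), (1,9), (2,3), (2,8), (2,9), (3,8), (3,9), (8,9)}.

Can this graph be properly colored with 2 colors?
No, G is not 2-colorable

The clique on vertices [2, 3, 8, 9] has size 4 > 2, so it alone needs 4 colors.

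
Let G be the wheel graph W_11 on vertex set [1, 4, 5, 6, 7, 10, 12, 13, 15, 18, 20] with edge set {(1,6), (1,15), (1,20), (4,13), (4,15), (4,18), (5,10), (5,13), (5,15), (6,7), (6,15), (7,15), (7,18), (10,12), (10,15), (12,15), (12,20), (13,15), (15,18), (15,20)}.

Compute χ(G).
χ(G) = 3

Clique number ω(G) = 3 (lower bound: χ ≥ ω).
The clique on [1, 15, 20] has size 3, forcing χ ≥ 3, and the coloring below uses 3 colors, so χ(G) = 3.
A valid 3-coloring: color 1: [15]; color 2: [1, 4, 5, 7, 12]; color 3: [6, 10, 13, 18, 20].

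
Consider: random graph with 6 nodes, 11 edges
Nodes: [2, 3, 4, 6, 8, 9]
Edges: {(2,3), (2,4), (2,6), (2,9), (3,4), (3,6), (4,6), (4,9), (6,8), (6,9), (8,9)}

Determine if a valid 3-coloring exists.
No, G is not 3-colorable

The clique on vertices [2, 4, 6, 9] has size 4 > 3, so it alone needs 4 colors.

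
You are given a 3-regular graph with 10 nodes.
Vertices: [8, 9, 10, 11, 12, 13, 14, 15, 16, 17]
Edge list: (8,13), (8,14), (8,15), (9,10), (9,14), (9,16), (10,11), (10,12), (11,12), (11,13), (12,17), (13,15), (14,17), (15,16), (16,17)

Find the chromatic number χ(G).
Clique number ω(G) = 3 (lower bound: χ ≥ ω).
The clique on [8, 13, 15] has size 3, forcing χ ≥ 3, and the coloring below uses 3 colors, so χ(G) = 3.
A valid 3-coloring: color 1: [12, 13, 14, 16]; color 2: [9, 11, 15, 17]; color 3: [8, 10].

χ(G) = 3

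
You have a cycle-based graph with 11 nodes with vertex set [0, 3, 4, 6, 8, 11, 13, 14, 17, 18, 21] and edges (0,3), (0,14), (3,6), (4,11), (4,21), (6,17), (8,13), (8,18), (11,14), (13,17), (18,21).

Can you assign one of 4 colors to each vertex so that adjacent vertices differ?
Yes, G is 4-colorable

A valid 4-coloring: color 1: [3, 8, 11, 17, 21]; color 2: [4, 6, 13, 14, 18]; color 3: [0].
(χ(G) = 3 ≤ 4.)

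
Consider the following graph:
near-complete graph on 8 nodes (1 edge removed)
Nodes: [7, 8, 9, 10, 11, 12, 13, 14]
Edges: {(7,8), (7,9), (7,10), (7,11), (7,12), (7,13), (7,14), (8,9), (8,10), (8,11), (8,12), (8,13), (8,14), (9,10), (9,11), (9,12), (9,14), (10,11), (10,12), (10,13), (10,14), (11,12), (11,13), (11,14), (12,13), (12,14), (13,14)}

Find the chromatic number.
χ(G) = 7

Clique number ω(G) = 7 (lower bound: χ ≥ ω).
The clique on [7, 8, 9, 10, 11, 12, 14] has size 7, forcing χ ≥ 7, and the coloring below uses 7 colors, so χ(G) = 7.
A valid 7-coloring: color 1: [14]; color 2: [8]; color 3: [12]; color 4: [7]; color 5: [11]; color 6: [10]; color 7: [9, 13].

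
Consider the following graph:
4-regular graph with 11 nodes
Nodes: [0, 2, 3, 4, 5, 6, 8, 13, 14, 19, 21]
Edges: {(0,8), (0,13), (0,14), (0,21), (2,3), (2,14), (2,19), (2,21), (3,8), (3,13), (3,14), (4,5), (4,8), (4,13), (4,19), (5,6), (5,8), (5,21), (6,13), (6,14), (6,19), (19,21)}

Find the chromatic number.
χ(G) = 3

Clique number ω(G) = 3 (lower bound: χ ≥ ω).
The clique on [2, 19, 21] has size 3, forcing χ ≥ 3, and the coloring below uses 3 colors, so χ(G) = 3.
A valid 3-coloring: color 1: [3, 4, 6, 21]; color 2: [8, 13, 14, 19]; color 3: [0, 2, 5].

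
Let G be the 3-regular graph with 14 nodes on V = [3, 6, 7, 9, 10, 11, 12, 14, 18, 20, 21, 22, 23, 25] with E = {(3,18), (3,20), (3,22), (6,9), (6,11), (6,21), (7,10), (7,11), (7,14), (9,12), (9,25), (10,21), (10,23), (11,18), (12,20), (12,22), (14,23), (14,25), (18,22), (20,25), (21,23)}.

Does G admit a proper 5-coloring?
A valid 5-coloring: color 1: [3, 6, 7, 12, 23, 25]; color 2: [9, 10, 11, 14, 20, 22]; color 3: [18, 21].
(χ(G) = 3 ≤ 5.)

Yes, G is 5-colorable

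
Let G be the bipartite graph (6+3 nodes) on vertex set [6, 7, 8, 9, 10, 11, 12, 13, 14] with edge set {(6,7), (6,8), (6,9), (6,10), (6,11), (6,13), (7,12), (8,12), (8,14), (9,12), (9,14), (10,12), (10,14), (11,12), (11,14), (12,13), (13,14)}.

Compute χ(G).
Clique number ω(G) = 2 (lower bound: χ ≥ ω).
The graph is bipartite (no odd cycle), so 2 colors suffice: χ(G) = 2.
A valid 2-coloring: color 1: [6, 12, 14]; color 2: [7, 8, 9, 10, 11, 13].

χ(G) = 2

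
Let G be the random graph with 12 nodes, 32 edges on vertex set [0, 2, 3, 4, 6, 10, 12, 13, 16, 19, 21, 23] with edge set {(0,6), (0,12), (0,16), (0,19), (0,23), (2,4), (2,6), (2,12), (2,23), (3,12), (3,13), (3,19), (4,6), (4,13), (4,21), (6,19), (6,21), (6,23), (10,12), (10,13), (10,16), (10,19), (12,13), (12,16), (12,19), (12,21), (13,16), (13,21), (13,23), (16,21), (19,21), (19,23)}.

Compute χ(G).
χ(G) = 4

Clique number ω(G) = 4 (lower bound: χ ≥ ω).
The clique on [10, 12, 13, 16] has size 4, forcing χ ≥ 4, and the coloring below uses 4 colors, so χ(G) = 4.
A valid 4-coloring: color 1: [6, 12]; color 2: [2, 13, 19]; color 3: [0, 3, 10, 21]; color 4: [4, 16, 23].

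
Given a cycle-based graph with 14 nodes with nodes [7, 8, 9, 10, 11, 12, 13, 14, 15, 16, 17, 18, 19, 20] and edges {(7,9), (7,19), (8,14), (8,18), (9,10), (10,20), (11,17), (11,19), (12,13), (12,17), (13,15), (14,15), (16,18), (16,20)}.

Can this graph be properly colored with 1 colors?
Edge (7,9) forces its endpoints to differ, so 1 color is not enough.

No, G is not 1-colorable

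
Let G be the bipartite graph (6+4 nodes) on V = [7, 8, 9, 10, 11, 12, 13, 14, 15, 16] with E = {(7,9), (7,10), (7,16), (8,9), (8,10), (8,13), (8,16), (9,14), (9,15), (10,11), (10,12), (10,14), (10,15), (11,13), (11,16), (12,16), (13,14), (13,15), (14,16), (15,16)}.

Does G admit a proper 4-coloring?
Yes, G is 4-colorable

A valid 4-coloring: color 1: [9, 10, 13, 16]; color 2: [7, 8, 11, 12, 14, 15].
(χ(G) = 2 ≤ 4.)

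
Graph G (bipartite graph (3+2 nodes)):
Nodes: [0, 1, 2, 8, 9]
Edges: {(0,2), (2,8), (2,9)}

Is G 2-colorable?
A valid 2-coloring: color 1: [1, 2]; color 2: [0, 8, 9].
(χ(G) = 2 ≤ 2.)

Yes, G is 2-colorable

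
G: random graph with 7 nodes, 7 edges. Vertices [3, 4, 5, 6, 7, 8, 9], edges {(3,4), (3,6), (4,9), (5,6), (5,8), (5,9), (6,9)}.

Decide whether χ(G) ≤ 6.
A valid 6-coloring: color 1: [4, 6, 7, 8]; color 2: [3, 9]; color 3: [5].
(χ(G) = 3 ≤ 6.)

Yes, G is 6-colorable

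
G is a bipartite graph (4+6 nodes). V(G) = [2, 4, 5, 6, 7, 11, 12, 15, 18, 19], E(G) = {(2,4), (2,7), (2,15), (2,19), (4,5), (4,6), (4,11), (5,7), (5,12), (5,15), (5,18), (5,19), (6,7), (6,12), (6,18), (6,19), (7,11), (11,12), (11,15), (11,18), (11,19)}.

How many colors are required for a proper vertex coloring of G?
χ(G) = 2

Clique number ω(G) = 2 (lower bound: χ ≥ ω).
The graph is bipartite (no odd cycle), so 2 colors suffice: χ(G) = 2.
A valid 2-coloring: color 1: [2, 5, 6, 11]; color 2: [4, 7, 12, 15, 18, 19].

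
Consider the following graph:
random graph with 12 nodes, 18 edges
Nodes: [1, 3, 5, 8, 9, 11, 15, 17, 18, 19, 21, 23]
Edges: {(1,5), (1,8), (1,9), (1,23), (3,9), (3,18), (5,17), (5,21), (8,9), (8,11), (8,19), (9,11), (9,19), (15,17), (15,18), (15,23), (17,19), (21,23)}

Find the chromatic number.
Clique number ω(G) = 3 (lower bound: χ ≥ ω).
The clique on [8, 9, 11] has size 3, forcing χ ≥ 3, and the coloring below uses 3 colors, so χ(G) = 3.
A valid 3-coloring: color 1: [5, 9, 18, 23]; color 2: [1, 3, 11, 15, 19, 21]; color 3: [8, 17].

χ(G) = 3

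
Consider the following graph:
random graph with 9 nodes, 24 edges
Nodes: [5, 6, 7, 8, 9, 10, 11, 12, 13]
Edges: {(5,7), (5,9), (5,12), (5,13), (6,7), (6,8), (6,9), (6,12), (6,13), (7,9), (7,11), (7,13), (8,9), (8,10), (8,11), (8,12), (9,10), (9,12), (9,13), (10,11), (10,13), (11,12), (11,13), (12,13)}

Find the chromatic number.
Clique number ω(G) = 4 (lower bound: χ ≥ ω).
The clique on [6, 8, 9, 12] has size 4, forcing χ ≥ 4, and the coloring below uses 4 colors, so χ(G) = 4.
A valid 4-coloring: color 1: [8, 13]; color 2: [9, 11]; color 3: [7, 10, 12]; color 4: [5, 6].

χ(G) = 4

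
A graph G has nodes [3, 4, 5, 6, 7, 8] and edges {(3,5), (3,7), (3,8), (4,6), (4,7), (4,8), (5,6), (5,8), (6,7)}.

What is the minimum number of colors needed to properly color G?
χ(G) = 3

Clique number ω(G) = 3 (lower bound: χ ≥ ω).
The clique on [3, 5, 8] has size 3, forcing χ ≥ 3, and the coloring below uses 3 colors, so χ(G) = 3.
A valid 3-coloring: color 1: [6, 8]; color 2: [3, 4]; color 3: [5, 7].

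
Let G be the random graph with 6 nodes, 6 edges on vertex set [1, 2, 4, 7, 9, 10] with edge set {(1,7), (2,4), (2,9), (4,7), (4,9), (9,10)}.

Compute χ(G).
χ(G) = 3

Clique number ω(G) = 3 (lower bound: χ ≥ ω).
The clique on [2, 4, 9] has size 3, forcing χ ≥ 3, and the coloring below uses 3 colors, so χ(G) = 3.
A valid 3-coloring: color 1: [7, 9]; color 2: [1, 4, 10]; color 3: [2].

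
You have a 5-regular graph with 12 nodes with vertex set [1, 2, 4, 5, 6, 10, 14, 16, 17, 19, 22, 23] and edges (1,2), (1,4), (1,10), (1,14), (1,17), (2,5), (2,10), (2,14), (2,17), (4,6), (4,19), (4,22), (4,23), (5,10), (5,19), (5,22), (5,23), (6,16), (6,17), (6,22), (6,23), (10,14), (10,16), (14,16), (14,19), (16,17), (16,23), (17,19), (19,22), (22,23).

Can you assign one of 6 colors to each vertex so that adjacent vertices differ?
A valid 6-coloring: color 1: [1, 5, 6]; color 2: [10, 17, 22]; color 3: [2, 19, 23]; color 4: [4, 14]; color 5: [16].
(χ(G) = 4 ≤ 6.)

Yes, G is 6-colorable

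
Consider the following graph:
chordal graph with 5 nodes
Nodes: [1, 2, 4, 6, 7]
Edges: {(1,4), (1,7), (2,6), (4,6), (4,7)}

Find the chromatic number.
χ(G) = 3

Clique number ω(G) = 3 (lower bound: χ ≥ ω).
The clique on [1, 4, 7] has size 3, forcing χ ≥ 3, and the coloring below uses 3 colors, so χ(G) = 3.
A valid 3-coloring: color 1: [2, 4]; color 2: [6, 7]; color 3: [1].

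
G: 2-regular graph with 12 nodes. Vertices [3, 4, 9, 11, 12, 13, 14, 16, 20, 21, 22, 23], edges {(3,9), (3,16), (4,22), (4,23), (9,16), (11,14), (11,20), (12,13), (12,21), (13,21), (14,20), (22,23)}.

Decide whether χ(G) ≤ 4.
A valid 4-coloring: color 1: [9, 12, 14, 23]; color 2: [3, 11, 21, 22]; color 3: [4, 13, 16, 20].
(χ(G) = 3 ≤ 4.)

Yes, G is 4-colorable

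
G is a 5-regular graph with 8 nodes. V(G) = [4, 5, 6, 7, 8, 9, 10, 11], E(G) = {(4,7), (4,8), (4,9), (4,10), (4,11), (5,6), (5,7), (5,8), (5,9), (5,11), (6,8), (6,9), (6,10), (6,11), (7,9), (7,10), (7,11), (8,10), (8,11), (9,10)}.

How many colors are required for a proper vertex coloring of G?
χ(G) = 4

Clique number ω(G) = 4 (lower bound: χ ≥ ω).
The clique on [4, 7, 9, 10] has size 4, forcing χ ≥ 4, and the coloring below uses 4 colors, so χ(G) = 4.
A valid 4-coloring: color 1: [5, 10]; color 2: [7, 8]; color 3: [4, 6]; color 4: [9, 11].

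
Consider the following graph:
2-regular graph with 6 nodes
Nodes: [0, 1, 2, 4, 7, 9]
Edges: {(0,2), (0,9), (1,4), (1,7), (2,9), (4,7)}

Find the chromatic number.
Clique number ω(G) = 3 (lower bound: χ ≥ ω).
The clique on [0, 2, 9] has size 3, forcing χ ≥ 3, and the coloring below uses 3 colors, so χ(G) = 3.
A valid 3-coloring: color 1: [7, 9]; color 2: [1, 2]; color 3: [0, 4].

χ(G) = 3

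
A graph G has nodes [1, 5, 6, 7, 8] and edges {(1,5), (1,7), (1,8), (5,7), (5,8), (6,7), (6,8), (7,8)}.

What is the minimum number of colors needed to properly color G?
Clique number ω(G) = 4 (lower bound: χ ≥ ω).
The clique on [1, 5, 7, 8] has size 4, forcing χ ≥ 4, and the coloring below uses 4 colors, so χ(G) = 4.
A valid 4-coloring: color 1: [8]; color 2: [7]; color 3: [5, 6]; color 4: [1].

χ(G) = 4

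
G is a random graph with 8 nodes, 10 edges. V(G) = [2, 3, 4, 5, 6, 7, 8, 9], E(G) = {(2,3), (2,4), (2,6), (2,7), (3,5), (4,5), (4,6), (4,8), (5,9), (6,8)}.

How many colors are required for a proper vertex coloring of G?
Clique number ω(G) = 3 (lower bound: χ ≥ ω).
The clique on [4, 6, 8] has size 3, forcing χ ≥ 3, and the coloring below uses 3 colors, so χ(G) = 3.
A valid 3-coloring: color 1: [3, 4, 7, 9]; color 2: [2, 5, 8]; color 3: [6].

χ(G) = 3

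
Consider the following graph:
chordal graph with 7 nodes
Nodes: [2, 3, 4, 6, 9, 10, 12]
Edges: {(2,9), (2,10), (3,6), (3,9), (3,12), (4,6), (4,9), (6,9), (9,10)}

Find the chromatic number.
Clique number ω(G) = 3 (lower bound: χ ≥ ω).
The clique on [2, 9, 10] has size 3, forcing χ ≥ 3, and the coloring below uses 3 colors, so χ(G) = 3.
A valid 3-coloring: color 1: [9, 12]; color 2: [2, 3, 4]; color 3: [6, 10].

χ(G) = 3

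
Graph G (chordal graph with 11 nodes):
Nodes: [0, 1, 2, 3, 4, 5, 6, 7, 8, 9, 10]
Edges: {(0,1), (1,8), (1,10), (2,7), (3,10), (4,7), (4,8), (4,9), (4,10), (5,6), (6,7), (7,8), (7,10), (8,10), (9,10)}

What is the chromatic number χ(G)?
χ(G) = 4

Clique number ω(G) = 4 (lower bound: χ ≥ ω).
The clique on [4, 7, 8, 10] has size 4, forcing χ ≥ 4, and the coloring below uses 4 colors, so χ(G) = 4.
A valid 4-coloring: color 1: [0, 2, 6, 10]; color 2: [1, 3, 5, 7, 9]; color 3: [8]; color 4: [4].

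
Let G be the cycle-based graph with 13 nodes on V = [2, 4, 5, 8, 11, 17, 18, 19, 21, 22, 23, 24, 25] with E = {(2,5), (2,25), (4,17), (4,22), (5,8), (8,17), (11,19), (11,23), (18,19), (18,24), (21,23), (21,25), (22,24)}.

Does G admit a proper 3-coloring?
A valid 3-coloring: color 1: [2, 4, 8, 19, 23, 24]; color 2: [5, 11, 17, 18, 22, 25]; color 3: [21].
(χ(G) = 3 ≤ 3.)

Yes, G is 3-colorable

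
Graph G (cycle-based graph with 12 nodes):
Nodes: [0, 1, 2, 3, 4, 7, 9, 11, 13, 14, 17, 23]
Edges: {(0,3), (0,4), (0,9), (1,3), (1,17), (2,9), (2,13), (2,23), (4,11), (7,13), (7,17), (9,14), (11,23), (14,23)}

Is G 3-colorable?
Yes, G is 3-colorable

A valid 3-coloring: color 1: [3, 4, 9, 13, 17, 23]; color 2: [0, 1, 2, 7, 11, 14].
(χ(G) = 2 ≤ 3.)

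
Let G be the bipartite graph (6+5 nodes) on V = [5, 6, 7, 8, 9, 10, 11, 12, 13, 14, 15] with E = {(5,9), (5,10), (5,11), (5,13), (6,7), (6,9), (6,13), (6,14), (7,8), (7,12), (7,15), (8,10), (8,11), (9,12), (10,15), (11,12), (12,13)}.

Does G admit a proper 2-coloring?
Yes, G is 2-colorable

A valid 2-coloring: color 1: [7, 9, 10, 11, 13, 14]; color 2: [5, 6, 8, 12, 15].
(χ(G) = 2 ≤ 2.)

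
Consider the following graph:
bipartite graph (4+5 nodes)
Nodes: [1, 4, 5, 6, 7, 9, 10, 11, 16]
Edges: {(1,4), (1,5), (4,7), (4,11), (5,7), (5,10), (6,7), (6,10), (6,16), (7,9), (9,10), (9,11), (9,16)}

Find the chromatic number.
Clique number ω(G) = 2 (lower bound: χ ≥ ω).
The graph is bipartite (no odd cycle), so 2 colors suffice: χ(G) = 2.
A valid 2-coloring: color 1: [4, 5, 6, 9]; color 2: [1, 7, 10, 11, 16].

χ(G) = 2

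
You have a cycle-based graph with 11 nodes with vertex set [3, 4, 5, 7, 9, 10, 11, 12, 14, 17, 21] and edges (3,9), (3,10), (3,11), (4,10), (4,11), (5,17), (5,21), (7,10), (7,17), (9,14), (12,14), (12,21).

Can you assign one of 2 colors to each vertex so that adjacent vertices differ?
Odd cycle [12, 21, 5, 17, 7, 10, 3, 9, 14] needs 3 colors (χ ≥ 3).
Hence χ(G) ≥ 3 > 2, so no proper 2-coloring exists.

No, G is not 2-colorable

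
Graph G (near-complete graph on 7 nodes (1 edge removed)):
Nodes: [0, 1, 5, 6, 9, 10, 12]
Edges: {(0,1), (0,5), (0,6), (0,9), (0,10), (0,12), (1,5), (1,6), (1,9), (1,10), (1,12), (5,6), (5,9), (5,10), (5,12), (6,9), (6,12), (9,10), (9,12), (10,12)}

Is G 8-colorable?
Yes, G is 8-colorable

A valid 8-coloring: color 1: [5]; color 2: [0]; color 3: [1]; color 4: [9]; color 5: [12]; color 6: [6, 10].
(χ(G) = 6 ≤ 8.)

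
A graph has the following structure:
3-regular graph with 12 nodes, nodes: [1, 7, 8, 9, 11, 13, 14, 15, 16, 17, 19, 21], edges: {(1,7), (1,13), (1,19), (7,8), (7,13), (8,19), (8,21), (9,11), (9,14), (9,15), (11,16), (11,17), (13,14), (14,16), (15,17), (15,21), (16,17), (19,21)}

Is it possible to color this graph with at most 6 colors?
Yes, G is 6-colorable

A valid 6-coloring: color 1: [8, 13, 15, 16]; color 2: [1, 9, 17, 21]; color 3: [7, 11, 14, 19].
(χ(G) = 3 ≤ 6.)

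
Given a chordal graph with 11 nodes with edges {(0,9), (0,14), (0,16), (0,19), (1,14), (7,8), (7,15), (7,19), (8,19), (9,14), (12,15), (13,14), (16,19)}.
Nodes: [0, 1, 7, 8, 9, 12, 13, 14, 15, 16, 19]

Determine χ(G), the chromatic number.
Clique number ω(G) = 3 (lower bound: χ ≥ ω).
The clique on [0, 16, 19] has size 3, forcing χ ≥ 3, and the coloring below uses 3 colors, so χ(G) = 3.
A valid 3-coloring: color 1: [14, 15, 19]; color 2: [0, 1, 7, 12, 13]; color 3: [8, 9, 16].

χ(G) = 3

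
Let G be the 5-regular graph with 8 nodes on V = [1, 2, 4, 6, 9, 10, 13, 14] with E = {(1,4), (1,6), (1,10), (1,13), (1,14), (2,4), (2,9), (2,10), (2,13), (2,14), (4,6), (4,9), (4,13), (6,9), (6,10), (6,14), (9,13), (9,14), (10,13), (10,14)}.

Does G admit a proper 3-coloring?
The clique on vertices [1, 6, 10, 14] has size 4 > 3, so it alone needs 4 colors.

No, G is not 3-colorable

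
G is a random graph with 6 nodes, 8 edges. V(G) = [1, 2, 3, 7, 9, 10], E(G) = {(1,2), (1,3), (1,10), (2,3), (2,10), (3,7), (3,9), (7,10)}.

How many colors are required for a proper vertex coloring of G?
χ(G) = 3

Clique number ω(G) = 3 (lower bound: χ ≥ ω).
The clique on [1, 2, 10] has size 3, forcing χ ≥ 3, and the coloring below uses 3 colors, so χ(G) = 3.
A valid 3-coloring: color 1: [3, 10]; color 2: [1, 7, 9]; color 3: [2].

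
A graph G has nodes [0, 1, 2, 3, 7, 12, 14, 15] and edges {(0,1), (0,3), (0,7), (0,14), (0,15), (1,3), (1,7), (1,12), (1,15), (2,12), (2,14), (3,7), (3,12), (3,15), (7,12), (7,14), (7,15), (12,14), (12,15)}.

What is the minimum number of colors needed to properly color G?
χ(G) = 5

Clique number ω(G) = 5 (lower bound: χ ≥ ω).
The clique on [0, 1, 3, 7, 15] has size 5, forcing χ ≥ 5, and the coloring below uses 5 colors, so χ(G) = 5.
A valid 5-coloring: color 1: [2, 7]; color 2: [0, 12]; color 3: [14, 15]; color 4: [3]; color 5: [1].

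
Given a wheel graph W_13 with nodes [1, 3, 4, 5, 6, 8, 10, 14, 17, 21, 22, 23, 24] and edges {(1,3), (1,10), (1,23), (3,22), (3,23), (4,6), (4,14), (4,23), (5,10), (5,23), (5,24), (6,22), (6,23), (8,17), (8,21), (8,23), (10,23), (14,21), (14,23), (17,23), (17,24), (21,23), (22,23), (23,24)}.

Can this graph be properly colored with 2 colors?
No, G is not 2-colorable

The clique on vertices [1, 10, 23] has size 3 > 2, so it alone needs 3 colors.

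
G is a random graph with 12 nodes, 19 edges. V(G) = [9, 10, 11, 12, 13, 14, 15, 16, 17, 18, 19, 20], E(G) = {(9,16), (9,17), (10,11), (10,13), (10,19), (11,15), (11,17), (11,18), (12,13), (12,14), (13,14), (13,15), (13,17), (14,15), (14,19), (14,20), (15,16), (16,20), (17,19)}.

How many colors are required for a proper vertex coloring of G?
Clique number ω(G) = 3 (lower bound: χ ≥ ω).
The clique on [12, 13, 14] has size 3, forcing χ ≥ 3, and the coloring below uses 3 colors, so χ(G) = 3.
A valid 3-coloring: color 1: [11, 14, 16]; color 2: [9, 13, 18, 19, 20]; color 3: [10, 12, 15, 17].

χ(G) = 3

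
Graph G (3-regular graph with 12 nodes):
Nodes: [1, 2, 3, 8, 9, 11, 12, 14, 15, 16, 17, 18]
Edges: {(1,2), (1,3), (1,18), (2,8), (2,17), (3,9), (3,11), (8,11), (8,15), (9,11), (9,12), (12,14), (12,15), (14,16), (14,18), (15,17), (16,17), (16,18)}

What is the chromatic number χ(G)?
χ(G) = 3

Clique number ω(G) = 3 (lower bound: χ ≥ ω).
The clique on [3, 9, 11] has size 3, forcing χ ≥ 3, and the coloring below uses 3 colors, so χ(G) = 3.
A valid 3-coloring: color 1: [1, 11, 12, 16]; color 2: [2, 3, 14, 15]; color 3: [8, 9, 17, 18].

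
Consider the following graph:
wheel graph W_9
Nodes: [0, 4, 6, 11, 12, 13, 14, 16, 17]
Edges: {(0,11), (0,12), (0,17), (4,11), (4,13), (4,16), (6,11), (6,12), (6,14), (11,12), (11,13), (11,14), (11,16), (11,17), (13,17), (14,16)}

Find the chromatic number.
Clique number ω(G) = 3 (lower bound: χ ≥ ω).
The clique on [0, 11, 17] has size 3, forcing χ ≥ 3, and the coloring below uses 3 colors, so χ(G) = 3.
A valid 3-coloring: color 1: [11]; color 2: [4, 12, 14, 17]; color 3: [0, 6, 13, 16].

χ(G) = 3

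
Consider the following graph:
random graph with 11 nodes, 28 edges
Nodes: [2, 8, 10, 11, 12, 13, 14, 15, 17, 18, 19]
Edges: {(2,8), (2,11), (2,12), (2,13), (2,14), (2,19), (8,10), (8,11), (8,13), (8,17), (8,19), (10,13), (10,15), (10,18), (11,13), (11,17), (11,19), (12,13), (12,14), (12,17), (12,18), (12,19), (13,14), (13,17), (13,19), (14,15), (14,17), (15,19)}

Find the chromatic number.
χ(G) = 5

Clique number ω(G) = 5 (lower bound: χ ≥ ω).
The clique on [2, 8, 11, 13, 19] has size 5, forcing χ ≥ 5, and the coloring below uses 5 colors, so χ(G) = 5.
A valid 5-coloring: color 1: [13, 15, 18]; color 2: [8, 12]; color 3: [2, 10, 17]; color 4: [14, 19]; color 5: [11].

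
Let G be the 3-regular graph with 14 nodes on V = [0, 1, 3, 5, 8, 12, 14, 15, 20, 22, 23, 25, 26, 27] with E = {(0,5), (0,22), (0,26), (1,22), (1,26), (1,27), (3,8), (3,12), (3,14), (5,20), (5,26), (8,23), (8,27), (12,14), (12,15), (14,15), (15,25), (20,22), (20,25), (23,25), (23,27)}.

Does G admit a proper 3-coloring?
A valid 3-coloring: color 1: [8, 12, 22, 25, 26]; color 2: [1, 3, 5, 15, 23]; color 3: [0, 14, 20, 27].
(χ(G) = 3 ≤ 3.)

Yes, G is 3-colorable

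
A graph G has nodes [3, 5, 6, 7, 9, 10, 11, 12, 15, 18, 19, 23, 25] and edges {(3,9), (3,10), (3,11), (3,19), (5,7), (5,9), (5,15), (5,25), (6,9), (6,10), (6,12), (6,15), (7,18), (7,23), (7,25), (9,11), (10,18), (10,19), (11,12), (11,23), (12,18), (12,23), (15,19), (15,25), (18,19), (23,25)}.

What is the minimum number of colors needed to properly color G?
χ(G) = 3

Clique number ω(G) = 3 (lower bound: χ ≥ ω).
The clique on [3, 9, 11] has size 3, forcing χ ≥ 3, and the coloring below uses 3 colors, so χ(G) = 3.
A valid 3-coloring: color 1: [7, 9, 10, 12, 15]; color 2: [6, 11, 19, 25]; color 3: [3, 5, 18, 23].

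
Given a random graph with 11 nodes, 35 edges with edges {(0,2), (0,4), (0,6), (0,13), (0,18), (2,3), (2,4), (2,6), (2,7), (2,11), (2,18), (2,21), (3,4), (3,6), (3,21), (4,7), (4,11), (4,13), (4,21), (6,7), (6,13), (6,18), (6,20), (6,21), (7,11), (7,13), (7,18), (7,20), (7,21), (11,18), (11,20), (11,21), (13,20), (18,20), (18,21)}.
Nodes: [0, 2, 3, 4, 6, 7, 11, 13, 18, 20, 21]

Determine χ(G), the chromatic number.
Clique number ω(G) = 5 (lower bound: χ ≥ ω).
The clique on [2, 7, 11, 18, 21] has size 5, forcing χ ≥ 5, and the coloring below uses 5 colors, so χ(G) = 5.
A valid 5-coloring: color 1: [0, 3, 7]; color 2: [6, 11]; color 3: [2, 13]; color 4: [4, 18]; color 5: [20, 21].

χ(G) = 5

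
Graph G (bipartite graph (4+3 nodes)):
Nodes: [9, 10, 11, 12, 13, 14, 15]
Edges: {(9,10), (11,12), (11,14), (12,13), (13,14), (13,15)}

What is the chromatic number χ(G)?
Clique number ω(G) = 2 (lower bound: χ ≥ ω).
The graph is bipartite (no odd cycle), so 2 colors suffice: χ(G) = 2.
A valid 2-coloring: color 1: [10, 11, 13]; color 2: [9, 12, 14, 15].

χ(G) = 2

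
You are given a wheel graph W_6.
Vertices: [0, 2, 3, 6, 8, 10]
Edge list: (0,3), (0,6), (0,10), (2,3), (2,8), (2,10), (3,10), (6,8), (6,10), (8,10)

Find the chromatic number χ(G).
χ(G) = 4

Clique number ω(G) = 3 (lower bound: χ ≥ ω).
Odd cycle [2, 3, 0, 6, 8] needs 3 colors (χ ≥ 3).
Vertex 10 is adjacent to every vertex of [0, 2, 3, 6, 8], which already need 3 colors among themselves, so 10 needs a new color (χ ≥ 4).
The coloring below uses 4 colors, so χ(G) = 4.
A valid 4-coloring: color 1: [10]; color 2: [2, 6]; color 3: [3, 8]; color 4: [0].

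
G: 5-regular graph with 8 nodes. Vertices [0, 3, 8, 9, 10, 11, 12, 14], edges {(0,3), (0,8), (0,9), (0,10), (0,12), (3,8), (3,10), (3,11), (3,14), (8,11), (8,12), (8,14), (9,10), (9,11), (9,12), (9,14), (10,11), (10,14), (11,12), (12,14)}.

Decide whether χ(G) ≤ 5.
A valid 5-coloring: color 1: [0, 11, 14]; color 2: [8, 10]; color 3: [3, 12]; color 4: [9].
(χ(G) = 4 ≤ 5.)

Yes, G is 5-colorable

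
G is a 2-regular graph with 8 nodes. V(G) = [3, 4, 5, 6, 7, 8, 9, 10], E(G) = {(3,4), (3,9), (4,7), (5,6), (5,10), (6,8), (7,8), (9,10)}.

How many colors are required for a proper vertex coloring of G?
Clique number ω(G) = 2 (lower bound: χ ≥ ω).
The graph is bipartite (no odd cycle), so 2 colors suffice: χ(G) = 2.
A valid 2-coloring: color 1: [3, 6, 7, 10]; color 2: [4, 5, 8, 9].

χ(G) = 2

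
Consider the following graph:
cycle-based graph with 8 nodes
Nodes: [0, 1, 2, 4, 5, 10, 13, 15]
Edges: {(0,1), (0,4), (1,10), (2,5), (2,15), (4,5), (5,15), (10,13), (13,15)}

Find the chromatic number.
Clique number ω(G) = 3 (lower bound: χ ≥ ω).
The clique on [2, 5, 15] has size 3, forcing χ ≥ 3, and the coloring below uses 3 colors, so χ(G) = 3.
A valid 3-coloring: color 1: [1, 5, 13]; color 2: [0, 10, 15]; color 3: [2, 4].

χ(G) = 3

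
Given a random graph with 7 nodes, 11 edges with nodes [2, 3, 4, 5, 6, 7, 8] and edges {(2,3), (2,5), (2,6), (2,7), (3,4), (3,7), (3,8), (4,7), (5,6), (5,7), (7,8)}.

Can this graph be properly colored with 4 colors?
Yes, G is 4-colorable

A valid 4-coloring: color 1: [6, 7]; color 2: [3, 5]; color 3: [2, 4, 8].
(χ(G) = 3 ≤ 4.)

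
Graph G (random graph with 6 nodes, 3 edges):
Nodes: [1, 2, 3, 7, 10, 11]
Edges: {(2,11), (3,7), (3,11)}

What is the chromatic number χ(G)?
χ(G) = 2

Clique number ω(G) = 2 (lower bound: χ ≥ ω).
The graph is bipartite (no odd cycle), so 2 colors suffice: χ(G) = 2.
A valid 2-coloring: color 1: [1, 2, 3, 10]; color 2: [7, 11].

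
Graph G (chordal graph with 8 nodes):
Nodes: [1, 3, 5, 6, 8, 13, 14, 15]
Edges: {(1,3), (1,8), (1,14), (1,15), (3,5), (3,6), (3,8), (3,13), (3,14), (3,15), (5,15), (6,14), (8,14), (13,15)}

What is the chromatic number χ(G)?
χ(G) = 4

Clique number ω(G) = 4 (lower bound: χ ≥ ω).
The clique on [1, 3, 8, 14] has size 4, forcing χ ≥ 4, and the coloring below uses 4 colors, so χ(G) = 4.
A valid 4-coloring: color 1: [3]; color 2: [14, 15]; color 3: [1, 5, 6, 13]; color 4: [8].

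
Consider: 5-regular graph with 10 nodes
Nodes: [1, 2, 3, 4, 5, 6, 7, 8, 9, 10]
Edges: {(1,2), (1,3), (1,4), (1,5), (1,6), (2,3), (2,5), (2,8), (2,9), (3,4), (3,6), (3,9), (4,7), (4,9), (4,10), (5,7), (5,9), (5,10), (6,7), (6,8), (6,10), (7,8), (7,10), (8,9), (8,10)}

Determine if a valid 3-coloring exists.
The clique on vertices [6, 7, 8, 10] has size 4 > 3, so it alone needs 4 colors.

No, G is not 3-colorable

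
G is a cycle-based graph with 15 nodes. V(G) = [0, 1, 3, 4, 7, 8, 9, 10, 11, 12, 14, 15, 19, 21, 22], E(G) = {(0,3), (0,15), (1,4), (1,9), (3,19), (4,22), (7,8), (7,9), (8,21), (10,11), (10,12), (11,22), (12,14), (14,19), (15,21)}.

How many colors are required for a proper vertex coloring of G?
χ(G) = 3

Clique number ω(G) = 2 (lower bound: χ ≥ ω).
Odd cycle [11, 10, 12, 14, 19, 3, 0, 15, 21, 8, 7, 9, 1, 4, 22] needs 3 colors (χ ≥ 3).
The coloring below uses 3 colors, so χ(G) = 3.
A valid 3-coloring: color 1: [0, 4, 7, 11, 12, 19, 21]; color 2: [3, 8, 9, 10, 14, 15, 22]; color 3: [1].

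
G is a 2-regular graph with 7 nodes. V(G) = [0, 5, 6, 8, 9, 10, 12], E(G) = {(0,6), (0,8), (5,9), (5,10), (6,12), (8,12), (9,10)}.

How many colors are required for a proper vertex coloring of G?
Clique number ω(G) = 3 (lower bound: χ ≥ ω).
The clique on [5, 9, 10] has size 3, forcing χ ≥ 3, and the coloring below uses 3 colors, so χ(G) = 3.
A valid 3-coloring: color 1: [0, 5, 12]; color 2: [6, 8, 9]; color 3: [10].

χ(G) = 3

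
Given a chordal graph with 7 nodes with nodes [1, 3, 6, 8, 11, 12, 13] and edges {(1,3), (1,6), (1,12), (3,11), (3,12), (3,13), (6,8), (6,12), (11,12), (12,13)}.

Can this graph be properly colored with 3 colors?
Yes, G is 3-colorable

A valid 3-coloring: color 1: [8, 12]; color 2: [3, 6]; color 3: [1, 11, 13].
(χ(G) = 3 ≤ 3.)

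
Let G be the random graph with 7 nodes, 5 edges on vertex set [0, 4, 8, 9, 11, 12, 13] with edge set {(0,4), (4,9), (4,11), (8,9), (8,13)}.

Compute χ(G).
Clique number ω(G) = 2 (lower bound: χ ≥ ω).
The graph is bipartite (no odd cycle), so 2 colors suffice: χ(G) = 2.
A valid 2-coloring: color 1: [4, 8, 12]; color 2: [0, 9, 11, 13].

χ(G) = 2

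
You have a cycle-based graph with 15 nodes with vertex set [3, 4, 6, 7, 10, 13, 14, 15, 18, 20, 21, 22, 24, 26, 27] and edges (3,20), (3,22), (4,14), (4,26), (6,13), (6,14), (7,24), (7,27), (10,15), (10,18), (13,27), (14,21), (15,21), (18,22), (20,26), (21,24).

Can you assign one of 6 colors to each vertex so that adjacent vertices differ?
A valid 6-coloring: color 1: [4, 6, 7, 10, 20, 21, 22]; color 2: [3, 13, 14, 15, 18, 24, 26]; color 3: [27].
(χ(G) = 3 ≤ 6.)

Yes, G is 6-colorable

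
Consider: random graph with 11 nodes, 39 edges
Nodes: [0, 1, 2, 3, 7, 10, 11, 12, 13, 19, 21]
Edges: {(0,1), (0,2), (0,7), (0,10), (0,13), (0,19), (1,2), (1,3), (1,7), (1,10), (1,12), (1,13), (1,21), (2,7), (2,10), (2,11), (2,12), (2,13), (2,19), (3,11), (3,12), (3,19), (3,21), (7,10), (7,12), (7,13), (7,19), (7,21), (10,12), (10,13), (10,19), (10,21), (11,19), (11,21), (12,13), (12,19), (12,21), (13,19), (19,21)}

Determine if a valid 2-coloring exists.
No, G is not 2-colorable

The clique on vertices [0, 1, 2, 7, 10, 13] has size 6 > 2, so it alone needs 6 colors.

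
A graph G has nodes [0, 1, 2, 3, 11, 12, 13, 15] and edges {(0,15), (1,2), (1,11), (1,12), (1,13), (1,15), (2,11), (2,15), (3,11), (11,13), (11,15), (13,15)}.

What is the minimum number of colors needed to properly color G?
χ(G) = 4

Clique number ω(G) = 4 (lower bound: χ ≥ ω).
The clique on [1, 2, 11, 15] has size 4, forcing χ ≥ 4, and the coloring below uses 4 colors, so χ(G) = 4.
A valid 4-coloring: color 1: [0, 1, 3]; color 2: [11, 12]; color 3: [15]; color 4: [2, 13].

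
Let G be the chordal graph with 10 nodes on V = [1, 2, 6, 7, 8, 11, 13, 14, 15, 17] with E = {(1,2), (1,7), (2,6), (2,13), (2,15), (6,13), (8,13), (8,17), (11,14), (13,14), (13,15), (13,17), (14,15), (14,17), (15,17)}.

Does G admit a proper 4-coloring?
Yes, G is 4-colorable

A valid 4-coloring: color 1: [1, 11, 13]; color 2: [2, 7, 8, 14]; color 3: [6, 15]; color 4: [17].
(χ(G) = 4 ≤ 4.)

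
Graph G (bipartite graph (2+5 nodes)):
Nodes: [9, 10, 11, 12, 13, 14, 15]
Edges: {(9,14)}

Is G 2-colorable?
Yes, G is 2-colorable

A valid 2-coloring: color 1: [9, 10, 11, 12, 13, 15]; color 2: [14].
(χ(G) = 2 ≤ 2.)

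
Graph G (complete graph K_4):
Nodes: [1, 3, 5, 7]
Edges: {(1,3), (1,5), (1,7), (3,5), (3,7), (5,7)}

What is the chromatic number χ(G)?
Clique number ω(G) = 4 (lower bound: χ ≥ ω).
The clique on [1, 3, 5, 7] has size 4, forcing χ ≥ 4, and the coloring below uses 4 colors, so χ(G) = 4.
A valid 4-coloring: color 1: [5]; color 2: [3]; color 3: [7]; color 4: [1].

χ(G) = 4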